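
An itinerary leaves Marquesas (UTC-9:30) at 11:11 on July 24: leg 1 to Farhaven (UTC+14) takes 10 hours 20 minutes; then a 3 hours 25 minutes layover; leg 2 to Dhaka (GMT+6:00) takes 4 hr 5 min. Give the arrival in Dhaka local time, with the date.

Convert departure to UTC: 11:11 + 9:30 = 20:41 UTC on Jul 24.
Add 10 hours 20 minutes leg 1 → 07:01 UTC (Jul 25).
Add 3 hours and 25 minutes layover in Farhaven → 10:26 UTC.
Add 4 hours 5 minutes leg 2 → 14:31 UTC.
Dhaka is UTC+6:00, so local arrival = 14:31 + 6:00 = 20:31 on Jul 25.

20:31 on July 25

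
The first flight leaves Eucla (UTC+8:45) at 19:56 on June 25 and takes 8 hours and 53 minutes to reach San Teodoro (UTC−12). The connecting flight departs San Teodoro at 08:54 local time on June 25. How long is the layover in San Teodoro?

50 minutes

Convert departure to UTC: 19:56 − 8:45 = 11:11 UTC on Jun 25.
Add 8 hours 53 minutes flight time → 20:04 UTC.
San Teodoro is UTC−12:00, so local arrival = 20:04 − 12:00 = 08:04 on Jun 25.
Layover = 08:54 − 08:04 = 50 minutes.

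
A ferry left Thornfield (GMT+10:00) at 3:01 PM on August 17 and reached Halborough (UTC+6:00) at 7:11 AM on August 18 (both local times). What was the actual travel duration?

Departure in UTC: 3:01 PM − 10:00 = 5:01 AM on Aug 17.
Arrival in UTC: 7:11 AM − 6:00 = 1:11 AM on Aug 18.
Elapsed = 1:11 AM − 5:01 AM (+1 day) = 20 hours 10 minutes.

20 hours 10 minutes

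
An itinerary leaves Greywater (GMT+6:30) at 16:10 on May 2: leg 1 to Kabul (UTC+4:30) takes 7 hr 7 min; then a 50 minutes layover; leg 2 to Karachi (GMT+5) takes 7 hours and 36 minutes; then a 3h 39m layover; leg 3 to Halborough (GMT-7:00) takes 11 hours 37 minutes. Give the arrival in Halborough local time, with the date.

09:29 on May 3

Convert departure to UTC: 16:10 − 6:30 = 09:40 UTC on May 2.
Add 7 hours 7 minutes leg 1 → 16:47 UTC.
Add 50 minutes layover in Kabul → 17:37 UTC.
Add 7 hours 36 minutes leg 2 → 01:13 UTC (May 3).
Add 3 hours and 39 minutes layover in Karachi → 04:52 UTC.
Add 11 hours and 37 minutes leg 3 → 16:29 UTC.
Halborough is UTC−7:00, so local arrival = 16:29 − 7:00 = 09:29 on May 3.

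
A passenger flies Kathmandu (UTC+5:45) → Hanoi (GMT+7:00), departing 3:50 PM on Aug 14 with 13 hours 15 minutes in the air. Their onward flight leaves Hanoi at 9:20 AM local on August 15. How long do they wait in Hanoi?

Convert departure to UTC: 3:50 PM − 5:45 = 10:05 AM UTC on Aug 14.
Add 13 hours and 15 minutes flight time → 11:20 PM UTC.
Hanoi is UTC+7:00, so local arrival = 11:20 PM + 7:00 = 6:20 AM on Aug 15.
Layover = 9:20 AM − 6:20 AM = 3 hours.

3 hours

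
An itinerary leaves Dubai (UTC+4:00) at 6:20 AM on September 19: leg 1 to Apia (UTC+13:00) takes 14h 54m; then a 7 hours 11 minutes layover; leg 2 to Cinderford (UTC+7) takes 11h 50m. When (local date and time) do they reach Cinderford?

Convert departure to UTC: 6:20 AM − 4:00 = 2:20 AM UTC on Sep 19.
Add 14 hours 54 minutes leg 1 → 5:14 PM UTC.
Add 7 hours and 11 minutes layover in Apia → 12:25 AM UTC (Sep 20).
Add 11 hours and 50 minutes leg 2 → 12:15 PM UTC.
Cinderford is UTC+7:00, so local arrival = 12:15 PM + 7:00 = 7:15 PM on Sep 20.

7:15 PM on Sep 20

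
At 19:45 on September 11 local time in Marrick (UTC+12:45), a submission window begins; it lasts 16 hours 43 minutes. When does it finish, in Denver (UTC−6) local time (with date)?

Convert start to UTC: 19:45 − 12:45 = 07:00 UTC on Sep 11.
Add 16 hours 43 minutes duration → 23:43 UTC.
Denver is UTC−6:00, so local end time = 23:43 − 6:00 = 17:43 on Sep 11.

17:43 on Sep 11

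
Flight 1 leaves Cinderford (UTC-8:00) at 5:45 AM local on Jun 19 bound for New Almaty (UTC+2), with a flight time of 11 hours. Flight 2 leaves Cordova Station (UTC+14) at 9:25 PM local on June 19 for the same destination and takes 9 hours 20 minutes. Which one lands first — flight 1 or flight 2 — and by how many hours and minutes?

the second, by 8 hours

Flight 1 in UTC: 5:45 AM + 8:00 = 1:45 PM on Jun 19.
+11 hours → arrive 12:45 AM UTC on Jun 20.
Flight 2 in UTC: 9:25 PM − 14:00 = 7:25 AM on Jun 19.
+9 hours and 20 minutes → arrive 4:45 PM UTC on Jun 19.
Flight 2 lands earlier by 8 hours.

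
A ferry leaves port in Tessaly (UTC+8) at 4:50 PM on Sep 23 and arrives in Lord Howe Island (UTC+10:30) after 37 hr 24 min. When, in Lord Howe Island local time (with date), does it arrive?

8:44 AM on September 25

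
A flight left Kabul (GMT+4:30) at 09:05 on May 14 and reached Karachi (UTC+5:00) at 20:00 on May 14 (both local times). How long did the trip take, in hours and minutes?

Departure in UTC: 09:05 − 4:30 = 04:35 on May 14.
Arrival in UTC: 20:00 − 5:00 = 15:00 on May 14.
Elapsed = 15:00 − 04:35 = 10 hours 25 minutes.

10 hours 25 minutes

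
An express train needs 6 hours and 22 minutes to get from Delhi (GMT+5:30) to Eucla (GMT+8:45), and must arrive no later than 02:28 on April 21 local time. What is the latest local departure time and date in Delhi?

16:51 on Apr 20

Target arrival in UTC: 02:28 − 8:45 = 17:43 on Apr 20.
Subtract 6 hours and 22 minutes → departure 11:21 UTC on Apr 20.
Delhi is UTC+5:30: 11:21 + 5:30 = 16:51 on Apr 20.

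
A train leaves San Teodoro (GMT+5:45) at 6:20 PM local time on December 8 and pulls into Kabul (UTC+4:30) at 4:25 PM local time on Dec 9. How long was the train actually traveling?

23 hours 20 minutes

Departure in UTC: 6:20 PM − 5:45 = 12:35 PM on Dec 8.
Arrival in UTC: 4:25 PM − 4:30 = 11:55 AM on Dec 9.
Elapsed = 11:55 AM − 12:35 PM (+1 day) = 23 hours 20 minutes.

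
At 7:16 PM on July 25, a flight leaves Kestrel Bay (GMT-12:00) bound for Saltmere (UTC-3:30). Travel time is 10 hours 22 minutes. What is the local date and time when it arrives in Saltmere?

2:08 PM on July 26

Saltmere is 8:30 ahead of Kestrel Bay.
After 10 hours and 22 minutes it is 5:38 AM (Jul 26) in Kestrel Bay.
Shift by the zone difference: 5:38 AM + 8:30 = 2:08 PM on Jul 26 in Saltmere.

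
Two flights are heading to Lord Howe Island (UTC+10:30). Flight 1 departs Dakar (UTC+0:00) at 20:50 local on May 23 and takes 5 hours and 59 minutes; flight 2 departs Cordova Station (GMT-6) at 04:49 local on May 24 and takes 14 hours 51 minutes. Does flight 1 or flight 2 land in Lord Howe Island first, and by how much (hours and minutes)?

Flight 1 departs at 20:50 UTC (May 23).
+5 hours and 59 minutes → arrive 02:49 UTC on May 24.
Flight 2 in UTC: 04:49 + 6:00 = 10:49 on May 24.
+14 hours and 51 minutes → arrive 01:40 UTC on May 25.
Flight 1 lands earlier by 22 hours 51 minutes.

the first, by 22 hours 51 minutes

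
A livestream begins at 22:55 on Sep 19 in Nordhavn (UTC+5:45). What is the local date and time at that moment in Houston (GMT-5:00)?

In UTC: 22:55 − 5:45 = 17:10 on Sep 19.
Houston is UTC−5:00: 17:10 − 5:00 = 12:10 on Sep 19.

12:10 on September 19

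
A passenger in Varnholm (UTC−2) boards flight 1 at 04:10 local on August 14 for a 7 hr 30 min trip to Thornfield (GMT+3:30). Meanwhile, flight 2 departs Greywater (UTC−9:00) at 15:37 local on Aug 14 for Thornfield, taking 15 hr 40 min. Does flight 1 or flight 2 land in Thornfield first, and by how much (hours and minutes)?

the first, by 26 hours 37 minutes

Flight 1 in UTC: 04:10 + 2:00 = 06:10 on Aug 14.
+7 hours and 30 minutes → arrive 13:40 UTC on Aug 14.
Flight 2 in UTC: 15:37 + 9:00 = 00:37 on Aug 15.
+15 hours 40 minutes → arrive 16:17 UTC on Aug 15.
Flight 1 lands earlier by 26 hours 37 minutes.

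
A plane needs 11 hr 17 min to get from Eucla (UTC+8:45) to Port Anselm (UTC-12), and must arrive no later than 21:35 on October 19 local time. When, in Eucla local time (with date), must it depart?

Target arrival in UTC: 21:35 + 12:00 = 09:35 on Oct 20.
Subtract 11 hours 17 minutes → departure 22:18 UTC on Oct 19.
Eucla is UTC+8:45: 22:18 + 8:45 = 07:03 on Oct 20.

07:03 on October 20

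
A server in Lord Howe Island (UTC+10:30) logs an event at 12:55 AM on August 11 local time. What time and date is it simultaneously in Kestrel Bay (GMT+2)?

4:25 PM on August 10

Kestrel Bay is 8:30 behind Lord Howe Island.
Shift by the zone difference: 12:55 AM − 8:30 = 4:25 PM on Aug 10 in Kestrel Bay.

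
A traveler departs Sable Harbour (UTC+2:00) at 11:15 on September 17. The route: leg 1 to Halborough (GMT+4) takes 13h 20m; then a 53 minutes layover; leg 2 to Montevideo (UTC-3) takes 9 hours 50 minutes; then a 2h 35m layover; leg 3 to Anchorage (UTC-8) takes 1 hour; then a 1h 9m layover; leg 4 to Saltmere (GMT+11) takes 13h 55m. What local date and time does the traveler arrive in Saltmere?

14:57 on September 19

Convert departure to UTC: 11:15 − 2:00 = 09:15 UTC on Sep 17.
Add 13 hours and 20 minutes leg 1 → 22:35 UTC.
Add 53 minutes layover in Halborough → 23:28 UTC.
Add 9 hours and 50 minutes leg 2 → 09:18 UTC (Sep 18).
Add 2 hours and 35 minutes layover in Montevideo → 11:53 UTC.
Add 1 hour leg 3 → 12:53 UTC.
Add 1 hour and 9 minutes layover in Anchorage → 14:02 UTC.
Add 13 hours 55 minutes leg 4 → 03:57 UTC (Sep 19).
Saltmere is UTC+11:00, so local arrival = 03:57 + 11:00 = 14:57 on Sep 19.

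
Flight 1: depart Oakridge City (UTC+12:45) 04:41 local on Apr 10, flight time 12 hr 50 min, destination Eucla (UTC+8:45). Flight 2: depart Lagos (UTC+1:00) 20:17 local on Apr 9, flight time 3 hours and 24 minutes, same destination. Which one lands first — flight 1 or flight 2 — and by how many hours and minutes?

the second, by 6 hours 5 minutes

Flight 1 in UTC: 04:41 − 12:45 = 15:56 on Apr 9.
+12 hours 50 minutes → arrive 04:46 UTC on Apr 10.
Flight 2 in UTC: 20:17 − 1:00 = 19:17 on Apr 9.
+3 hours and 24 minutes → arrive 22:41 UTC on Apr 9.
Flight 2 lands earlier by 6 hours 5 minutes.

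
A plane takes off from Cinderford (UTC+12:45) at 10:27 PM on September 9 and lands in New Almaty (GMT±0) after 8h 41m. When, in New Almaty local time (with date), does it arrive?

Convert departure to UTC: 10:27 PM − 12:45 = 9:42 AM UTC on Sep 9.
Add 8 hours and 41 minutes travel time → 6:23 PM UTC.
New Almaty is UTC+0, so local arrival is the same: 6:23 PM on Sep 9.

6:23 PM on September 9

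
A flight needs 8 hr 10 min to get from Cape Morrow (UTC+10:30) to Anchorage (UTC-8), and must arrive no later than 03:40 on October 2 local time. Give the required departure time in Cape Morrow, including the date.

Target arrival in UTC: 03:40 + 8:00 = 11:40 on Oct 2.
Subtract 8 hours and 10 minutes → departure 03:30 UTC on Oct 2.
Cape Morrow is UTC+10:30: 03:30 + 10:30 = 14:00 on Oct 2.

14:00 on October 2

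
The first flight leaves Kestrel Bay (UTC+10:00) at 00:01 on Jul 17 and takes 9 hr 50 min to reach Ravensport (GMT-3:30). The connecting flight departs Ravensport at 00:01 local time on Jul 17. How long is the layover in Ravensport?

3 hours 40 minutes

Convert departure to UTC: 00:01 − 10:00 = 14:01 UTC on Jul 16.
Add 9 hours and 50 minutes flight time → 23:51 UTC.
Ravensport is UTC−3:30, so local arrival = 23:51 − 3:30 = 20:21 on Jul 16.
Layover = 00:01 − 20:21 (+1 day) = 3 hours 40 minutes.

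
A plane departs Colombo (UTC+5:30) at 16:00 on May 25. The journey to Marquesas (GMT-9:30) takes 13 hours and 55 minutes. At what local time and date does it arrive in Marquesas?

14:55 on May 25

Convert departure to UTC: 16:00 − 5:30 = 10:30 UTC on May 25.
Add 13 hours 55 minutes travel time → 00:25 UTC (May 26).
Marquesas is UTC−9:30, so local arrival = 00:25 − 9:30 = 14:55 on May 25.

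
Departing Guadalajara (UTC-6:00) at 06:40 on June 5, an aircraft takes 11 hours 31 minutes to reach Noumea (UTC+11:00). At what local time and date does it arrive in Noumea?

11:11 on June 6

Convert departure to UTC: 06:40 + 6:00 = 12:40 UTC on Jun 5.
Add 11 hours 31 minutes travel time → 00:11 UTC (Jun 6).
Noumea is UTC+11:00, so local arrival = 00:11 + 11:00 = 11:11 on Jun 6.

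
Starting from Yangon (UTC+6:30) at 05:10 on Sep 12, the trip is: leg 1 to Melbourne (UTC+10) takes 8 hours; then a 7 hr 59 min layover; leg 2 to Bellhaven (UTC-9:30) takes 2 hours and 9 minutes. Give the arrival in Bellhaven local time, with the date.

Convert departure to UTC: 05:10 − 6:30 = 22:40 UTC on Sep 11.
Add 8 hours leg 1 → 06:40 UTC (Sep 12).
Add 7 hours and 59 minutes layover in Melbourne → 14:39 UTC.
Add 2 hours 9 minutes leg 2 → 16:48 UTC.
Bellhaven is UTC−9:30, so local arrival = 16:48 − 9:30 = 07:18 on Sep 12.

07:18 on Sep 12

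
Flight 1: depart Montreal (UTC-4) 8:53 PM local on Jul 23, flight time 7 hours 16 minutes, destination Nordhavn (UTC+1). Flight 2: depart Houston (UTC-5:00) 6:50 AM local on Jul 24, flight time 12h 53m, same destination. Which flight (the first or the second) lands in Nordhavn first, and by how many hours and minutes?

the first, by 16 hours 34 minutes

Flight 1 in UTC: 8:53 PM + 4:00 = 12:53 AM on Jul 24.
+7 hours and 16 minutes → arrive 8:09 AM UTC on Jul 24.
Flight 2 in UTC: 6:50 AM + 5:00 = 11:50 AM on Jul 24.
+12 hours 53 minutes → arrive 12:43 AM UTC on Jul 25.
Flight 1 lands earlier by 16 hours 34 minutes.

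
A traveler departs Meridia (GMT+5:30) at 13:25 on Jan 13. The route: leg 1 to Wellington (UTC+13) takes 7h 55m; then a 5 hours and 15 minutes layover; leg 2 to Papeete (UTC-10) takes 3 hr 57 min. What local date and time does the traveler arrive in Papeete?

15:02 on January 13

Convert departure to UTC: 13:25 − 5:30 = 07:55 UTC on Jan 13.
Add 7 hours and 55 minutes leg 1 → 15:50 UTC.
Add 5 hours and 15 minutes layover in Wellington → 21:05 UTC.
Add 3 hours and 57 minutes leg 2 → 01:02 UTC (Jan 14).
Papeete is UTC−10:00, so local arrival = 01:02 − 10:00 = 15:02 on Jan 13.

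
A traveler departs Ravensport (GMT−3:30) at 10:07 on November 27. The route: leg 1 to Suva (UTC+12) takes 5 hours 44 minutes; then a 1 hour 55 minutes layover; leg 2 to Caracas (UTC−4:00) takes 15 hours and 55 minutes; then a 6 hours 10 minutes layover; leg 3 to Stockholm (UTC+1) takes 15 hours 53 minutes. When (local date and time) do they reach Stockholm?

Convert departure to UTC: 10:07 + 3:30 = 13:37 UTC on Nov 27.
Add 5 hours 44 minutes leg 1 → 19:21 UTC.
Add 1 hour 55 minutes layover in Suva → 21:16 UTC.
Add 15 hours and 55 minutes leg 2 → 13:11 UTC (Nov 28).
Add 6 hours and 10 minutes layover in Caracas → 19:21 UTC.
Add 15 hours 53 minutes leg 3 → 11:14 UTC (Nov 29).
Stockholm is UTC+1:00, so local arrival = 11:14 + 1:00 = 12:14 on Nov 29.

12:14 on November 29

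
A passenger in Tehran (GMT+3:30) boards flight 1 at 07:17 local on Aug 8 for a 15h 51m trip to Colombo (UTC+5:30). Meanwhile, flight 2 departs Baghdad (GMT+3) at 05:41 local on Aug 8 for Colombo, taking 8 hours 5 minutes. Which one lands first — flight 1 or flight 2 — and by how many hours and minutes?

the second, by 8 hours 52 minutes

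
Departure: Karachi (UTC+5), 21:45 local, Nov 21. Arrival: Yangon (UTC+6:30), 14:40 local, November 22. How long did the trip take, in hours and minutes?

15 hours 25 minutes

Departure in UTC: 21:45 − 5:00 = 16:45 on Nov 21.
Arrival in UTC: 14:40 − 6:30 = 08:10 on Nov 22.
Elapsed = 08:10 − 16:45 (+1 day) = 15 hours 25 minutes.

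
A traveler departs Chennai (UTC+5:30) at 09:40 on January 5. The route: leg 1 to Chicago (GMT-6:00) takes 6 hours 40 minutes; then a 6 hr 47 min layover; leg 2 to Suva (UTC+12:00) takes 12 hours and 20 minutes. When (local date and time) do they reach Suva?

Convert departure to UTC: 09:40 − 5:30 = 04:10 UTC on Jan 5.
Add 6 hours 40 minutes leg 1 → 10:50 UTC.
Add 6 hours and 47 minutes layover in Chicago → 17:37 UTC.
Add 12 hours 20 minutes leg 2 → 05:57 UTC (Jan 6).
Suva is UTC+12:00, so local arrival = 05:57 + 12:00 = 17:57 on Jan 6.

17:57 on Jan 6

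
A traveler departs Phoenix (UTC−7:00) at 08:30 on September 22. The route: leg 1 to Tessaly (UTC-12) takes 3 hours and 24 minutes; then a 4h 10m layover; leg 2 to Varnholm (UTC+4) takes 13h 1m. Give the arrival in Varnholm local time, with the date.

Convert departure to UTC: 08:30 + 7:00 = 15:30 UTC on Sep 22.
Add 3 hours and 24 minutes leg 1 → 18:54 UTC.
Add 4 hours and 10 minutes layover in Tessaly → 23:04 UTC.
Add 13 hours and 1 minute leg 2 → 12:05 UTC (Sep 23).
Varnholm is UTC+4:00, so local arrival = 12:05 + 4:00 = 16:05 on Sep 23.

16:05 on September 23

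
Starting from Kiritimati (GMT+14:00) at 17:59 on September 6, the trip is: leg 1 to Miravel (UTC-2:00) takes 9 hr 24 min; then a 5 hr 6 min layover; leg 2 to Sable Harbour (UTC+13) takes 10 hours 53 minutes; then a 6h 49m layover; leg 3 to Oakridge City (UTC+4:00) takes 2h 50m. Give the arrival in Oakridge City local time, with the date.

Convert departure to UTC: 17:59 − 14:00 = 03:59 UTC on Sep 6.
Add 9 hours 24 minutes leg 1 → 13:23 UTC.
Add 5 hours and 6 minutes layover in Miravel → 18:29 UTC.
Add 10 hours and 53 minutes leg 2 → 05:22 UTC (Sep 7).
Add 6 hours and 49 minutes layover in Sable Harbour → 12:11 UTC.
Add 2 hours 50 minutes leg 3 → 15:01 UTC.
Oakridge City is UTC+4:00, so local arrival = 15:01 + 4:00 = 19:01 on Sep 7.

19:01 on September 7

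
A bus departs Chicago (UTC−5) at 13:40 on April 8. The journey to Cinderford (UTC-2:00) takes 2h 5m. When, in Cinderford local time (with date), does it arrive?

18:45 on Apr 8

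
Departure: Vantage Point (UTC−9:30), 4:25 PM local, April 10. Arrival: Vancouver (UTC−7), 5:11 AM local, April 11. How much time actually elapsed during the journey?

Vancouver is 2:30 ahead of Vantage Point.
Clock-face elapsed time (ignoring zones) is 12 hours 46 minutes.
Actual elapsed = 12 hours 46 minutes − 2:30 = 10 hours 16 minutes.

10 hours 16 minutes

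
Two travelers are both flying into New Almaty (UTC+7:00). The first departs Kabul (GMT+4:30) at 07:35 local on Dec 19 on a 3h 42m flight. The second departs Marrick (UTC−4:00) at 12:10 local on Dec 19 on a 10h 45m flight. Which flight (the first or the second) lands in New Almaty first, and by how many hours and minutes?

Flight 1 in UTC: 07:35 − 4:30 = 03:05 on Dec 19.
+3 hours and 42 minutes → arrive 06:47 UTC on Dec 19.
Flight 2 in UTC: 12:10 + 4:00 = 16:10 on Dec 19.
+10 hours 45 minutes → arrive 02:55 UTC on Dec 20.
Flight 1 lands earlier by 20 hours 8 minutes.

the first, by 20 hours 8 minutes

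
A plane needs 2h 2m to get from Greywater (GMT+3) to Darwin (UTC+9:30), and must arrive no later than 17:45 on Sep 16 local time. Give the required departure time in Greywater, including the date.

09:13 on Sep 16

Target arrival in UTC: 17:45 − 9:30 = 08:15 on Sep 16.
Subtract 2 hours 2 minutes → departure 06:13 UTC on Sep 16.
Greywater is UTC+3:00: 06:13 + 3:00 = 09:13 on Sep 16.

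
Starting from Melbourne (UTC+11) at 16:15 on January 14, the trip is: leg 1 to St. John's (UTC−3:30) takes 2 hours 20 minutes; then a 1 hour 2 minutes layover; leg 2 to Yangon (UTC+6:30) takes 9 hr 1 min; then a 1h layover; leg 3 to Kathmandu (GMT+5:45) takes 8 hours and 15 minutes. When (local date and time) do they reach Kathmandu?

08:38 on Jan 15

Convert departure to UTC: 16:15 − 11:00 = 05:15 UTC on Jan 14.
Add 2 hours and 20 minutes leg 1 → 07:35 UTC.
Add 1 hour and 2 minutes layover in St. John's → 08:37 UTC.
Add 9 hours and 1 minute leg 2 → 17:38 UTC.
Add 1 hour layover in Yangon → 18:38 UTC.
Add 8 hours 15 minutes leg 3 → 02:53 UTC (Jan 15).
Kathmandu is UTC+5:45, so local arrival = 02:53 + 5:45 = 08:38 on Jan 15.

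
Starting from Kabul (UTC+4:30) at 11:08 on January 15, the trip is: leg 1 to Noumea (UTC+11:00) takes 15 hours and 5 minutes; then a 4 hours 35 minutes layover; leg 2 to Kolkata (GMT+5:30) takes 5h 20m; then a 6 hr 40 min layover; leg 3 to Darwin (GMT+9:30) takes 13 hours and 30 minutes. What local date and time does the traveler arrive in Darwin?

13:18 on Jan 17

Convert departure to UTC: 11:08 − 4:30 = 06:38 UTC on Jan 15.
Add 15 hours and 5 minutes leg 1 → 21:43 UTC.
Add 4 hours and 35 minutes layover in Noumea → 02:18 UTC (Jan 16).
Add 5 hours and 20 minutes leg 2 → 07:38 UTC.
Add 6 hours and 40 minutes layover in Kolkata → 14:18 UTC.
Add 13 hours 30 minutes leg 3 → 03:48 UTC (Jan 17).
Darwin is UTC+9:30, so local arrival = 03:48 + 9:30 = 13:18 on Jan 17.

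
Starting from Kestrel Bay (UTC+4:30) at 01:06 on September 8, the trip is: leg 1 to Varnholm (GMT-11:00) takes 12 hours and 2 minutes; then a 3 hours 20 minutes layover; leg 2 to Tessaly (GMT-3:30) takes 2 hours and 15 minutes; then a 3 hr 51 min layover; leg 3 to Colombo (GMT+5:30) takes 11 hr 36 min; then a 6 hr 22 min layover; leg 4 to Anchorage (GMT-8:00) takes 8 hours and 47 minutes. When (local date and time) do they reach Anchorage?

12:49 on September 9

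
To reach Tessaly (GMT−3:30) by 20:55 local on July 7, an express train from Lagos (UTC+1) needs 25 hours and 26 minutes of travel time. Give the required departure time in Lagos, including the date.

23:59 on Jul 6

Target arrival in UTC: 20:55 + 3:30 = 00:25 on Jul 8.
Subtract 25 hours 26 minutes → departure 22:59 UTC on Jul 6.
Lagos is UTC+1:00: 22:59 + 1:00 = 23:59 on Jul 6.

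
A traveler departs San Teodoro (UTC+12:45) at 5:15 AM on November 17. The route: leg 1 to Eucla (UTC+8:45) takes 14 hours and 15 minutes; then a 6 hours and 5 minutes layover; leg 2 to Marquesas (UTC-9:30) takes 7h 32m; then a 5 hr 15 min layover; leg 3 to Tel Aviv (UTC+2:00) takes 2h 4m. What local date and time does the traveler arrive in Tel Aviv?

Convert departure to UTC: 5:15 AM − 12:45 = 4:30 PM UTC on Nov 16.
Add 14 hours 15 minutes leg 1 → 6:45 AM UTC (Nov 17).
Add 6 hours and 5 minutes layover in Eucla → 12:50 PM UTC.
Add 7 hours 32 minutes leg 2 → 8:22 PM UTC.
Add 5 hours 15 minutes layover in Marquesas → 1:37 AM UTC (Nov 18).
Add 2 hours and 4 minutes leg 3 → 3:41 AM UTC.
Tel Aviv is UTC+2:00, so local arrival = 3:41 AM + 2:00 = 5:41 AM on Nov 18.

5:41 AM on Nov 18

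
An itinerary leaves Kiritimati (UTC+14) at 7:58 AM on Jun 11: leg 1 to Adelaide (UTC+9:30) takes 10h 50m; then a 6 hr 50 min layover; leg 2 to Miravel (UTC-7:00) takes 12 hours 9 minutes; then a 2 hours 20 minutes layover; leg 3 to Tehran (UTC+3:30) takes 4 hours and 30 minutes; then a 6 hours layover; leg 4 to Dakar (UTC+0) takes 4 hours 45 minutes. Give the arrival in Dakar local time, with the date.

Convert departure to UTC: 7:58 AM − 14:00 = 5:58 PM UTC on Jun 10.
Add 10 hours 50 minutes leg 1 → 4:48 AM UTC (Jun 11).
Add 6 hours 50 minutes layover in Adelaide → 11:38 AM UTC.
Add 12 hours and 9 minutes leg 2 → 11:47 PM UTC.
Add 2 hours 20 minutes layover in Miravel → 2:07 AM UTC (Jun 12).
Add 4 hours and 30 minutes leg 3 → 6:37 AM UTC.
Add 6 hours layover in Tehran → 12:37 PM UTC.
Add 4 hours 45 minutes leg 4 → 5:22 PM UTC.
Dakar is UTC+0, so local arrival is the same: 5:22 PM on Jun 12.

5:22 PM on June 12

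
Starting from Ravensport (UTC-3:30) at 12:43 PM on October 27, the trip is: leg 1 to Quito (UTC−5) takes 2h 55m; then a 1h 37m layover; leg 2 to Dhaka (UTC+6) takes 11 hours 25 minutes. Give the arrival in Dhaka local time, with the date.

Convert departure to UTC: 12:43 PM + 3:30 = 4:13 PM UTC on Oct 27.
Add 2 hours 55 minutes leg 1 → 7:08 PM UTC.
Add 1 hour 37 minutes layover in Quito → 8:45 PM UTC.
Add 11 hours 25 minutes leg 2 → 8:10 AM UTC (Oct 28).
Dhaka is UTC+6:00, so local arrival = 8:10 AM + 6:00 = 2:10 PM on Oct 28.

2:10 PM on October 28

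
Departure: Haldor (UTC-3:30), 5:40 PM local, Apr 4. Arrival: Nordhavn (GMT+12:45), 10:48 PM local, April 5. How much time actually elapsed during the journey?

12 hours 53 minutes

Departure in UTC: 5:40 PM + 3:30 = 9:10 PM on Apr 4.
Arrival in UTC: 10:48 PM − 12:45 = 10:03 AM on Apr 5.
Elapsed = 10:03 AM − 9:10 PM (+1 day) = 12 hours 53 minutes.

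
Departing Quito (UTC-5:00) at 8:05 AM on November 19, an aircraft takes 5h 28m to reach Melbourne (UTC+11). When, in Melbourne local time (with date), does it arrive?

Convert departure to UTC: 8:05 AM + 5:00 = 1:05 PM UTC on Nov 19.
Add 5 hours 28 minutes travel time → 6:33 PM UTC.
Melbourne is UTC+11:00, so local arrival = 6:33 PM + 11:00 = 5:33 AM on Nov 20.

5:33 AM on Nov 20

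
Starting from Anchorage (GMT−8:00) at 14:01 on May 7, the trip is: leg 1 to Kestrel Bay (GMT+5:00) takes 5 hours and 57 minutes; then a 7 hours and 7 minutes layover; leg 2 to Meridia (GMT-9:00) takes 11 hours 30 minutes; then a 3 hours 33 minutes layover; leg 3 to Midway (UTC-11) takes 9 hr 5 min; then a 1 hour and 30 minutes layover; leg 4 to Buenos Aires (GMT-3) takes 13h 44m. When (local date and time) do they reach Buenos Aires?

Convert departure to UTC: 14:01 + 8:00 = 22:01 UTC on May 7.
Add 5 hours and 57 minutes leg 1 → 03:58 UTC (May 8).
Add 7 hours and 7 minutes layover in Kestrel Bay → 11:05 UTC.
Add 11 hours 30 minutes leg 2 → 22:35 UTC.
Add 3 hours and 33 minutes layover in Meridia → 02:08 UTC (May 9).
Add 9 hours and 5 minutes leg 3 → 11:13 UTC.
Add 1 hour and 30 minutes layover in Midway → 12:43 UTC.
Add 13 hours 44 minutes leg 4 → 02:27 UTC (May 10).
Buenos Aires is UTC−3:00, so local arrival = 02:27 − 3:00 = 23:27 on May 9.

23:27 on May 9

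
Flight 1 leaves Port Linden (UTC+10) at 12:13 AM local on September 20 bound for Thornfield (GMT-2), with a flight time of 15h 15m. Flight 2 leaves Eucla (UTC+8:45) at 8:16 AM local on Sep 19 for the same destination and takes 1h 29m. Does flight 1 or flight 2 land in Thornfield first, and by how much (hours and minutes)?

Flight 1 in UTC: 12:13 AM − 10:00 = 2:13 PM on Sep 19.
+15 hours and 15 minutes → arrive 5:28 AM UTC on Sep 20.
Flight 2 in UTC: 8:16 AM − 8:45 = 11:31 PM on Sep 18.
+1 hour 29 minutes → arrive 1:00 AM UTC on Sep 19.
Flight 2 lands earlier by 28 hours 28 minutes.

the second, by 28 hours 28 minutes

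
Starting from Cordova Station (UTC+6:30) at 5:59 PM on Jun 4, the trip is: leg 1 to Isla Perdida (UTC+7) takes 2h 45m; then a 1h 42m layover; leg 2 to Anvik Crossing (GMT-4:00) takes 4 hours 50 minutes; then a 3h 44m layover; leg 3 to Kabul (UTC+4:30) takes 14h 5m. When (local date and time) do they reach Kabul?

7:05 PM on June 5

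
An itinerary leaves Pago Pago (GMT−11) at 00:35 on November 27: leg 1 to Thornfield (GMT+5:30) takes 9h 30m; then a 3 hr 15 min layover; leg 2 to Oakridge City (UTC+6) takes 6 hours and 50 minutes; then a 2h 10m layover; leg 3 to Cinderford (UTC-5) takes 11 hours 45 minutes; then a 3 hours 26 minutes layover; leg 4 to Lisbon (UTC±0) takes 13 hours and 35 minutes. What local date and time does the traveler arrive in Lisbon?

Convert departure to UTC: 00:35 + 11:00 = 11:35 UTC on Nov 27.
Add 9 hours 30 minutes leg 1 → 21:05 UTC.
Add 3 hours 15 minutes layover in Thornfield → 00:20 UTC (Nov 28).
Add 6 hours 50 minutes leg 2 → 07:10 UTC.
Add 2 hours and 10 minutes layover in Oakridge City → 09:20 UTC.
Add 11 hours and 45 minutes leg 3 → 21:05 UTC.
Add 3 hours and 26 minutes layover in Cinderford → 00:31 UTC (Nov 29).
Add 13 hours and 35 minutes leg 4 → 14:06 UTC.
Lisbon is UTC+0, so local arrival is the same: 14:06 on Nov 29.

14:06 on Nov 29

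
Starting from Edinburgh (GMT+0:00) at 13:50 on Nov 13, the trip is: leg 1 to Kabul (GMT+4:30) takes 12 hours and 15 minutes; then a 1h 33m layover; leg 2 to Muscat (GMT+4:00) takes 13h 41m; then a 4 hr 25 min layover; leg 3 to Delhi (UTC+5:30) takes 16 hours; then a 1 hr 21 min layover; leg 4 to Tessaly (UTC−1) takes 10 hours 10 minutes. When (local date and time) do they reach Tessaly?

00:15 on November 16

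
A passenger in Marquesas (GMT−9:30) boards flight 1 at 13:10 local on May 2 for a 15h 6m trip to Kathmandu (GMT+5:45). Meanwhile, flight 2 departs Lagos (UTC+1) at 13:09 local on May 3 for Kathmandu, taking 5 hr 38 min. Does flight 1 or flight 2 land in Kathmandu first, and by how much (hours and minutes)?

the first, by 4 hours 1 minute

Flight 1 in UTC: 13:10 + 9:30 = 22:40 on May 2.
+15 hours 6 minutes → arrive 13:46 UTC on May 3.
Flight 2 in UTC: 13:09 − 1:00 = 12:09 on May 3.
+5 hours 38 minutes → arrive 17:47 UTC on May 3.
Flight 1 lands earlier by 4 hours 1 minute.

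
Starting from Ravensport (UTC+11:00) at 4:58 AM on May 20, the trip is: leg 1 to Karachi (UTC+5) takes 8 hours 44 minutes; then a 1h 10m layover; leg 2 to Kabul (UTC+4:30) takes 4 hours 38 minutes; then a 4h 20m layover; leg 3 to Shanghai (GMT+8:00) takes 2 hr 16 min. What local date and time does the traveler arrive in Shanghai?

Convert departure to UTC: 4:58 AM − 11:00 = 5:58 PM UTC on May 19.
Add 8 hours 44 minutes leg 1 → 2:42 AM UTC (May 20).
Add 1 hour 10 minutes layover in Karachi → 3:52 AM UTC.
Add 4 hours and 38 minutes leg 2 → 8:30 AM UTC.
Add 4 hours 20 minutes layover in Kabul → 12:50 PM UTC.
Add 2 hours 16 minutes leg 3 → 3:06 PM UTC.
Shanghai is UTC+8:00, so local arrival = 3:06 PM + 8:00 = 11:06 PM on May 20.

11:06 PM on May 20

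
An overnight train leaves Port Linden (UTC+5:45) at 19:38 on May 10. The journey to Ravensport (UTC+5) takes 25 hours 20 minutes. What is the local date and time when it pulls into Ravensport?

Convert departure to UTC: 19:38 − 5:45 = 13:53 UTC on May 10.
Add 25 hours and 20 minutes travel time → 15:13 UTC (May 11).
Ravensport is UTC+5:00, so local arrival = 15:13 + 5:00 = 20:13 on May 11.

20:13 on May 11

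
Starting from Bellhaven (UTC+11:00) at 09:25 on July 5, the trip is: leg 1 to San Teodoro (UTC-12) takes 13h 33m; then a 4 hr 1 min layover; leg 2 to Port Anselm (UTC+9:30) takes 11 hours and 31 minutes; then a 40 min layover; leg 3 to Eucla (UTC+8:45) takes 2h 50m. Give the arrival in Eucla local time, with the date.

15:45 on Jul 6

Convert departure to UTC: 09:25 − 11:00 = 22:25 UTC on Jul 4.
Add 13 hours 33 minutes leg 1 → 11:58 UTC (Jul 5).
Add 4 hours 1 minute layover in San Teodoro → 15:59 UTC.
Add 11 hours 31 minutes leg 2 → 03:30 UTC (Jul 6).
Add 40 minutes layover in Port Anselm → 04:10 UTC.
Add 2 hours 50 minutes leg 3 → 07:00 UTC.
Eucla is UTC+8:45, so local arrival = 07:00 + 8:45 = 15:45 on Jul 6.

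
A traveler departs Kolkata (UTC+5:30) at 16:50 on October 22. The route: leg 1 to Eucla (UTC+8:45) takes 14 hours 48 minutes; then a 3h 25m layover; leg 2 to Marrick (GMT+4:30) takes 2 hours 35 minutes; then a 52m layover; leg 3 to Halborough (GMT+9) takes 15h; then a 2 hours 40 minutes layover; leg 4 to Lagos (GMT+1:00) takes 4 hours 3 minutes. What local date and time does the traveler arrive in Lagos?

Convert departure to UTC: 16:50 − 5:30 = 11:20 UTC on Oct 22.
Add 14 hours 48 minutes leg 1 → 02:08 UTC (Oct 23).
Add 3 hours and 25 minutes layover in Eucla → 05:33 UTC.
Add 2 hours and 35 minutes leg 2 → 08:08 UTC.
Add 52 minutes layover in Marrick → 09:00 UTC.
Add 15 hours leg 3 → 00:00 UTC (Oct 24).
Add 2 hours 40 minutes layover in Halborough → 02:40 UTC.
Add 4 hours and 3 minutes leg 4 → 06:43 UTC.
Lagos is UTC+1:00, so local arrival = 06:43 + 1:00 = 07:43 on Oct 24.

07:43 on Oct 24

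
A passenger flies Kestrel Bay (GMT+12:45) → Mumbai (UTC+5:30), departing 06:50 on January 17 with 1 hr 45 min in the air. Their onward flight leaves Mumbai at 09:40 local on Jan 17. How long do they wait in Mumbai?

Convert departure to UTC: 06:50 − 12:45 = 18:05 UTC on Jan 16.
Add 1 hour and 45 minutes flight time → 19:50 UTC.
Mumbai is UTC+5:30, so local arrival = 19:50 + 5:30 = 01:20 on Jan 17.
Layover = 09:40 − 01:20 = 8 hours 20 minutes.

8 hours 20 minutes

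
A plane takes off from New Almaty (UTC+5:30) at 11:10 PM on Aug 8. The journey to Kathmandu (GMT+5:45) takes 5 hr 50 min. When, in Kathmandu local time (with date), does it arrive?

Convert departure to UTC: 11:10 PM − 5:30 = 5:40 PM UTC on Aug 8.
Add 5 hours and 50 minutes travel time → 11:30 PM UTC.
Kathmandu is UTC+5:45, so local arrival = 11:30 PM + 5:45 = 5:15 AM on Aug 9.

5:15 AM on Aug 9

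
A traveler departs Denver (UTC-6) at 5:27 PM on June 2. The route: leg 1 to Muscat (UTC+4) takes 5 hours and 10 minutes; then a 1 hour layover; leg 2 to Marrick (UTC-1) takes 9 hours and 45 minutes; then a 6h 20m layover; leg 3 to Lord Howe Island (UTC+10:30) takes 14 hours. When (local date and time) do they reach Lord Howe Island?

Convert departure to UTC: 5:27 PM + 6:00 = 11:27 PM UTC on Jun 2.
Add 5 hours 10 minutes leg 1 → 4:37 AM UTC (Jun 3).
Add 1 hour layover in Muscat → 5:37 AM UTC.
Add 9 hours 45 minutes leg 2 → 3:22 PM UTC.
Add 6 hours 20 minutes layover in Marrick → 9:42 PM UTC.
Add 14 hours leg 3 → 11:42 AM UTC (Jun 4).
Lord Howe Island is UTC+10:30, so local arrival = 11:42 AM + 10:30 = 10:12 PM on Jun 4.

10:12 PM on June 4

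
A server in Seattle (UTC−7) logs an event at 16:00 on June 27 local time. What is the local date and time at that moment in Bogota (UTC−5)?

Bogota is 2:00 ahead of Seattle.
Shift by the zone difference: 16:00 + 2:00 = 18:00 on Jun 27 in Bogota.

18:00 on June 27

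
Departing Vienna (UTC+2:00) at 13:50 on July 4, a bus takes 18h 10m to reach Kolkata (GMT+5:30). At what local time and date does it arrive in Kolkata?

Convert departure to UTC: 13:50 − 2:00 = 11:50 UTC on Jul 4.
Add 18 hours and 10 minutes travel time → 06:00 UTC (Jul 5).
Kolkata is UTC+5:30, so local arrival = 06:00 + 5:30 = 11:30 on Jul 5.

11:30 on Jul 5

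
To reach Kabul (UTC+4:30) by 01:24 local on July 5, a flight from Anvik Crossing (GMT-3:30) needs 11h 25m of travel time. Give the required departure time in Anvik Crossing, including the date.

05:59 on July 4

Target arrival in UTC: 01:24 − 4:30 = 20:54 on Jul 4.
Subtract 11 hours 25 minutes → departure 09:29 UTC on Jul 4.
Anvik Crossing is UTC−3:30: 09:29 − 3:30 = 05:59 on Jul 4.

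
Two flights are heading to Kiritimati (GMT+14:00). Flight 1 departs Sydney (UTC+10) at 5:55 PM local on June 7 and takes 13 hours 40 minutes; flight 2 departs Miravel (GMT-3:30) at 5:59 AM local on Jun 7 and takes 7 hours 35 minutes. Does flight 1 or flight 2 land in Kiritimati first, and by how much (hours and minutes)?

Flight 1 in UTC: 5:55 PM − 10:00 = 7:55 AM on Jun 7.
+13 hours 40 minutes → arrive 9:35 PM UTC on Jun 7.
Flight 2 in UTC: 5:59 AM + 3:30 = 9:29 AM on Jun 7.
+7 hours 35 minutes → arrive 5:04 PM UTC on Jun 7.
Flight 2 lands earlier by 4 hours 31 minutes.

the second, by 4 hours 31 minutes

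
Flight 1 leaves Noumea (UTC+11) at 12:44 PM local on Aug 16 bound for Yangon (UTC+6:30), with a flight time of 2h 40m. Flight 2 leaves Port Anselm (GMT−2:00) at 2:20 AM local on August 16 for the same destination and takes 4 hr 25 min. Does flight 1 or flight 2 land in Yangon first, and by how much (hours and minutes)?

Flight 1 in UTC: 12:44 PM − 11:00 = 1:44 AM on Aug 16.
+2 hours 40 minutes → arrive 4:24 AM UTC on Aug 16.
Flight 2 in UTC: 2:20 AM + 2:00 = 4:20 AM on Aug 16.
+4 hours 25 minutes → arrive 8:45 AM UTC on Aug 16.
Flight 1 lands earlier by 4 hours 21 minutes.

the first, by 4 hours 21 minutes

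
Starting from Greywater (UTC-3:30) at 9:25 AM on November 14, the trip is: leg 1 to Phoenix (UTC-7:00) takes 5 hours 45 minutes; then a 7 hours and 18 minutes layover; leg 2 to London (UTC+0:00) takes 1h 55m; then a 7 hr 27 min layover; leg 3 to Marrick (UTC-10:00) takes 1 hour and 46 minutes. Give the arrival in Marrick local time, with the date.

3:06 AM on Nov 15

Convert departure to UTC: 9:25 AM + 3:30 = 12:55 PM UTC on Nov 14.
Add 5 hours and 45 minutes leg 1 → 6:40 PM UTC.
Add 7 hours 18 minutes layover in Phoenix → 1:58 AM UTC (Nov 15).
Add 1 hour and 55 minutes leg 2 → 3:53 AM UTC.
Add 7 hours and 27 minutes layover in London → 11:20 AM UTC.
Add 1 hour 46 minutes leg 3 → 1:06 PM UTC.
Marrick is UTC−10:00, so local arrival = 1:06 PM − 10:00 = 3:06 AM on Nov 15.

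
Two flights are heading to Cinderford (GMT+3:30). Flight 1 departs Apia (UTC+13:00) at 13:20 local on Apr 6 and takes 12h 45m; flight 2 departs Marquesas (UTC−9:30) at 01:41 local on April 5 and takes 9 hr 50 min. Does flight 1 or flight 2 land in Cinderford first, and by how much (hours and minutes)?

Flight 1 in UTC: 13:20 − 13:00 = 00:20 on Apr 6.
+12 hours 45 minutes → arrive 13:05 UTC on Apr 6.
Flight 2 in UTC: 01:41 + 9:30 = 11:11 on Apr 5.
+9 hours and 50 minutes → arrive 21:01 UTC on Apr 5.
Flight 2 lands earlier by 16 hours 4 minutes.

the second, by 16 hours 4 minutes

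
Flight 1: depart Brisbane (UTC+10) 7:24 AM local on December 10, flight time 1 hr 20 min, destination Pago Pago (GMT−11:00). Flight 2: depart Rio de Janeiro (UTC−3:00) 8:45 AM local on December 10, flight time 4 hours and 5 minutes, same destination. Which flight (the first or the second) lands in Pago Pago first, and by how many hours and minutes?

the first, by 17 hours 6 minutes

Flight 1 in UTC: 7:24 AM − 10:00 = 9:24 PM on Dec 9.
+1 hour and 20 minutes → arrive 10:44 PM UTC on Dec 9.
Flight 2 in UTC: 8:45 AM + 3:00 = 11:45 AM on Dec 10.
+4 hours 5 minutes → arrive 3:50 PM UTC on Dec 10.
Flight 1 lands earlier by 17 hours 6 minutes.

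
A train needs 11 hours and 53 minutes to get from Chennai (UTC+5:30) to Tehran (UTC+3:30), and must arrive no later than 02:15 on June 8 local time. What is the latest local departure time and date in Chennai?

Target arrival in UTC: 02:15 − 3:30 = 22:45 on Jun 7.
Subtract 11 hours and 53 minutes → departure 10:52 UTC on Jun 7.
Chennai is UTC+5:30: 10:52 + 5:30 = 16:22 on Jun 7.

16:22 on Jun 7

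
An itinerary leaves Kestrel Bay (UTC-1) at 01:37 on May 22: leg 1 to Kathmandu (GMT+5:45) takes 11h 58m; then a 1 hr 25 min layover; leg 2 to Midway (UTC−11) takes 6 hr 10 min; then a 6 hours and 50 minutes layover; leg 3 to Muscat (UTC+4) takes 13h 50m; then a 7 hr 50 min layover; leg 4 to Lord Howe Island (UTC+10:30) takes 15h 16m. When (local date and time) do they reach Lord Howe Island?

04:26 on May 25

Convert departure to UTC: 01:37 + 1:00 = 02:37 UTC on May 22.
Add 11 hours 58 minutes leg 1 → 14:35 UTC.
Add 1 hour and 25 minutes layover in Kathmandu → 16:00 UTC.
Add 6 hours 10 minutes leg 2 → 22:10 UTC.
Add 6 hours 50 minutes layover in Midway → 05:00 UTC (May 23).
Add 13 hours and 50 minutes leg 3 → 18:50 UTC.
Add 7 hours 50 minutes layover in Muscat → 02:40 UTC (May 24).
Add 15 hours 16 minutes leg 4 → 17:56 UTC.
Lord Howe Island is UTC+10:30, so local arrival = 17:56 + 10:30 = 04:26 on May 25.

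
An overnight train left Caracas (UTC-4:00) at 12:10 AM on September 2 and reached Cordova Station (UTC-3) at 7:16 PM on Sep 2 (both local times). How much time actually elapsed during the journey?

18 hours 6 minutes

Departure in UTC: 12:10 AM + 4:00 = 4:10 AM on Sep 2.
Arrival in UTC: 7:16 PM + 3:00 = 10:16 PM on Sep 2.
Elapsed = 10:16 PM − 4:10 AM = 18 hours 6 minutes.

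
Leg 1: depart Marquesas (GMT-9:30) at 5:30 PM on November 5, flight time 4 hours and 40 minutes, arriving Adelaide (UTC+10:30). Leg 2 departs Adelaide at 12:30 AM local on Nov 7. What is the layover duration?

Convert departure to UTC: 5:30 PM + 9:30 = 3:00 AM UTC on Nov 6.
Add 4 hours 40 minutes flight time → 7:40 AM UTC.
Adelaide is UTC+10:30, so local arrival = 7:40 AM + 10:30 = 6:10 PM on Nov 6.
Layover = 12:30 AM − 6:10 PM (+1 day) = 6 hours 20 minutes.

6 hours 20 minutes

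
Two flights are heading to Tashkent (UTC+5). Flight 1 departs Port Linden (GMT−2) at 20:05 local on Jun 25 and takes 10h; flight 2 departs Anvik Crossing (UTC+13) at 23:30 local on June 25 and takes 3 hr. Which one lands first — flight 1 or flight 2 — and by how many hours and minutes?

the second, by 18 hours 35 minutes

Flight 1 in UTC: 20:05 + 2:00 = 22:05 on Jun 25.
+10 hours → arrive 08:05 UTC on Jun 26.
Flight 2 in UTC: 23:30 − 13:00 = 10:30 on Jun 25.
+3 hours → arrive 13:30 UTC on Jun 25.
Flight 2 lands earlier by 18 hours 35 minutes.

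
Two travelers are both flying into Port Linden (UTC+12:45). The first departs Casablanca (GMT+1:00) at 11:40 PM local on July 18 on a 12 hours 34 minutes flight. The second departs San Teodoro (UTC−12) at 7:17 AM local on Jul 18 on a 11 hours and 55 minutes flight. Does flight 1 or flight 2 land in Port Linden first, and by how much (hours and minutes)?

the second, by 4 hours 2 minutes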